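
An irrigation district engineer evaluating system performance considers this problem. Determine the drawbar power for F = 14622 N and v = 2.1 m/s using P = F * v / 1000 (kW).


P = F * v / 1000
  = 14622 * 2.1 / 1000
  = 30706.20 / 1000
  = 30.71 kW


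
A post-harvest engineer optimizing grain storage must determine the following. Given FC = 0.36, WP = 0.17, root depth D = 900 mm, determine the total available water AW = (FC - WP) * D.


AW = (FC - WP) * D
   = (0.36 - 0.17) * 900
   = 0.19 * 900
   = 171 mm


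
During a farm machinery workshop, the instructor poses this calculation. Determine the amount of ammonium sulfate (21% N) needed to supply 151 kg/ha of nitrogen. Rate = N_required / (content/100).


Rate = N_required / (N_content / 100)
     = 151 / (21 / 100)
     = 151 / 0.21
     = 719.05 kg/ha


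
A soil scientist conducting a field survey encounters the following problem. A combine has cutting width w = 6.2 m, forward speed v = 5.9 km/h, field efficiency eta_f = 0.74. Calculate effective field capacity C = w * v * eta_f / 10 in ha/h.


C = w * v * eta_f / 10
  = 6.2 * 5.9 * 0.74 / 10
  = 27.07 / 10
  = 2.71 ha/h


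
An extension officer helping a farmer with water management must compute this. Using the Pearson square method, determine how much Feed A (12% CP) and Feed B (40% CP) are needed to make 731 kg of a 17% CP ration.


parts_A = CP_b - target = 40 - 17 = 23
parts_B = target - CP_a = 17 - 12 = 5
total_parts = 23 + 5 = 28
Feed A = 731 * 23 / 28 = 600.46 kg
Feed B = 731 * 5 / 28 = 130.54 kg

600.46 kg


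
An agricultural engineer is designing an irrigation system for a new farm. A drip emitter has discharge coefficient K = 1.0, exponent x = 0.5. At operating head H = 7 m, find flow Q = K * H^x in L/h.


Q = K * H^x
  = 1.0 * 7^0.5
  = 1.0 * 2.6458
  = 2.65 L/h


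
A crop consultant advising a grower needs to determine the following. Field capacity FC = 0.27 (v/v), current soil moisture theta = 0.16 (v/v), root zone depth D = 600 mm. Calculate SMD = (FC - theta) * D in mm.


SMD = (FC - theta) * D
    = (0.27 - 0.16) * 600
    = 0.110 * 600
    = 66 mm


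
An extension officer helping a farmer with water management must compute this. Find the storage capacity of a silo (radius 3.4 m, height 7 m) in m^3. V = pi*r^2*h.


V = pi * r^2 * h
  = pi * 3.4^2 * 7
  = pi * 11.56 * 7
  = 254.22 m^3


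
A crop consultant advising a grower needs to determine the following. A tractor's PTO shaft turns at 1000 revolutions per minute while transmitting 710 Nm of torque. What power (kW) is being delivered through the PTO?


P = 2*pi*n*T / 60000
  = 2*pi * 1000 * 710 / 60000
  = 4461061.57 / 60000
  = 74.35 kW


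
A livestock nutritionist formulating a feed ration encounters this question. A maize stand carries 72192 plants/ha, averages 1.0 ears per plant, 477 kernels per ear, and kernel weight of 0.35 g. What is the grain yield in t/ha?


Y = density * ears * kernels * kw
  = 72192 * 1.0 * 477 * 0.35 g/ha
  = 12052454.40 g/ha
  = 12052.45 kg/ha = 12.05 t/ha


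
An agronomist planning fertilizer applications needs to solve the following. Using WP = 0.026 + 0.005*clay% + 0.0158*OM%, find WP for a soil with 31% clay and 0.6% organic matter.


WP = 0.026 + 0.005*31 + 0.0158*0.6
   = 0.026 + 0.1550 + 0.0095
   = 0.1905


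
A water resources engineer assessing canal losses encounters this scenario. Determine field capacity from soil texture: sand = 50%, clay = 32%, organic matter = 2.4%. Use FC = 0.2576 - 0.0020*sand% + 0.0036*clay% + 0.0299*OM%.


FC = 0.2576 - 0.0020*50 + 0.0036*32 + 0.0299*2.4
   = 0.2576 - 0.1000 + 0.1152 + 0.0718
   = 0.3446


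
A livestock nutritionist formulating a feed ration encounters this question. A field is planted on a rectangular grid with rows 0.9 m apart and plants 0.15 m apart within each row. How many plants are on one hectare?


D = 10000 / (row_sp * plant_sp)
  = 10000 / (0.9 * 0.15)
  = 10000 / 0.1350
  = 74074.07 plants/ha


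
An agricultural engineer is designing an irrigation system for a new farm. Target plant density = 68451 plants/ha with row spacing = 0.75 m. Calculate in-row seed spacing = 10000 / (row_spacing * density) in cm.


spacing = 10000 / (row_sp * density)
        = 10000 / (0.75 * 68451)
        = 10000 / 51338.25
        = 0.19479 m = 19.48 cm


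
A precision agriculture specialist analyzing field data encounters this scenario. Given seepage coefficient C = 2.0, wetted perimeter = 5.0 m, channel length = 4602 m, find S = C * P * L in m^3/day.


S = C * P * L
  = 2.0 * 5.0 * 4602
  = 46020 m^3/day


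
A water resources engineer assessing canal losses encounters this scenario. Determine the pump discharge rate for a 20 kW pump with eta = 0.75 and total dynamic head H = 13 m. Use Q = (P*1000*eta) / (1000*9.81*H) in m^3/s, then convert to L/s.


Q = (P * 1000 * eta) / (rho * g * H)
  = (20 * 1000 * 0.75) / (1000 * 9.81 * 13)
  = 15000 / 127530
  = 0.11762 m^3/s = 117.62 L/s


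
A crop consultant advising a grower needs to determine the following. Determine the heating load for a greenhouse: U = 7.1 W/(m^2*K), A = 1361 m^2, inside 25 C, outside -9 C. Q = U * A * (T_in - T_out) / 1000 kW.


dT = 25 - (-9) = 34 K
Q = U * A * dT
  = 7.1 * 1361 * 34
  = 328545.40 W = 328.55 kW


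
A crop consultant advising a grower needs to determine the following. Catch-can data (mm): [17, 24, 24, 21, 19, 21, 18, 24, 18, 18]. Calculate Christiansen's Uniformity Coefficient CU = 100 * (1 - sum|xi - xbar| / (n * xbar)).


xbar = 204 / 10 = 20.400
sum|xi - xbar| = 24
CU = 100 * (1 - 24 / (10 * 20.400))
   = 100 * (1 - 0.1176)
   = 88.24%


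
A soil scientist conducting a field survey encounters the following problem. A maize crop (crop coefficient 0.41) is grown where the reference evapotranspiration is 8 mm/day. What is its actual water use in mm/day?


ETc = Kc * ET0
    = 0.41 * 8
    = 3.28 mm/day


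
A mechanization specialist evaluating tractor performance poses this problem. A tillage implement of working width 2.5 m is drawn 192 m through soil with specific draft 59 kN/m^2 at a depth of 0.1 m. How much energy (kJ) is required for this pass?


E = k * d * w * L
  = 59 * 0.1 * 2.5 * 192
  = 2832 kJ


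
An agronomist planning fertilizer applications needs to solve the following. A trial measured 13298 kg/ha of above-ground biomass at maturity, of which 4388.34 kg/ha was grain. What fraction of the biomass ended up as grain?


HI = grain_yield / biomass
   = 4388.34 / 13298
   = 0.33


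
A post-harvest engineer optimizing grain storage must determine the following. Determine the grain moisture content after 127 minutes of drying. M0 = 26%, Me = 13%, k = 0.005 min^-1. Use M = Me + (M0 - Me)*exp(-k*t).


M = Me + (M0 - Me) * e^(-k*t)
  = 13 + (26 - 13) * e^(-0.005*127)
  = 13 + 13 * e^(-0.635)
  = 13 + 13 * 0.52994
  = 13 + 6.8892
  = 19.89%


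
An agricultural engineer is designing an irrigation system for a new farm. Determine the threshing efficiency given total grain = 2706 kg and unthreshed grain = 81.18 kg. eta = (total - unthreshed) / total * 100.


eta = (total - unthreshed) / total * 100
    = (2706 - 81.18) / 2706 * 100
    = 2624.82 / 2706 * 100
    = 97%


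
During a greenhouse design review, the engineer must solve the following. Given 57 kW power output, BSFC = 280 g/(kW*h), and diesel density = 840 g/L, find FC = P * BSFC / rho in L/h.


FC = P * BSFC / rho_fuel
   = 57 * 280 / 840
   = 15960 / 840
   = 19 L/h


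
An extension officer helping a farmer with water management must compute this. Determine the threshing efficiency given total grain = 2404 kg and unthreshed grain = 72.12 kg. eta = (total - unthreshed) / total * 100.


eta = (total - unthreshed) / total * 100
    = (2404 - 72.12) / 2404 * 100
    = 2331.88 / 2404 * 100
    = 97%


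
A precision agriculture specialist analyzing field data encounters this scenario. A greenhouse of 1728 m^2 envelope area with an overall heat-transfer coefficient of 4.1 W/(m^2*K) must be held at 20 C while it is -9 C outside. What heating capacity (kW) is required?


dT = 20 - (-9) = 29 K
Q = U * A * dT
  = 4.1 * 1728 * 29
  = 205459.20 W = 205.46 kW


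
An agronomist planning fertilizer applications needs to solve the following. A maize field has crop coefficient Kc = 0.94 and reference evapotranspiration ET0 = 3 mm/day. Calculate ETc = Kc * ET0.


ETc = Kc * ET0
    = 0.94 * 3
    = 2.82 mm/day


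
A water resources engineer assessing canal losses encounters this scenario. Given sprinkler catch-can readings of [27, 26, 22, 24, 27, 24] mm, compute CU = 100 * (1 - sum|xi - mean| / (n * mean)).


xbar = 150 / 6 = 25
sum|xi - xbar| = 10
CU = 100 * (1 - 10 / (6 * 25))
   = 100 * (1 - 0.0667)
   = 93.33%


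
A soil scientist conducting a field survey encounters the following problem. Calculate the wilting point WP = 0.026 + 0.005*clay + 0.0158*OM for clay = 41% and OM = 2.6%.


WP = 0.026 + 0.005*41 + 0.0158*2.6
   = 0.026 + 0.2050 + 0.0411
   = 0.2721


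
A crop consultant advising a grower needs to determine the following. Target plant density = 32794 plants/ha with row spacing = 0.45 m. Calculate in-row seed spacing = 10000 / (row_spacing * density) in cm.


spacing = 10000 / (row_sp * density)
        = 10000 / (0.45 * 32794)
        = 10000 / 14757.30
        = 0.67763 m = 67.76 cm


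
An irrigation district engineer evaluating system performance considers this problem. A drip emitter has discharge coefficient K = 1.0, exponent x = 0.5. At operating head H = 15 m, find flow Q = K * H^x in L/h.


Q = K * H^x
  = 1.0 * 15^0.5
  = 1.0 * 3.8730
  = 3.87 L/h


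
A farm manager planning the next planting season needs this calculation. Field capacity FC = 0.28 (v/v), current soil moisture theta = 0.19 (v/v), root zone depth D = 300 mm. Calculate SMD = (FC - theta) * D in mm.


SMD = (FC - theta) * D
    = (0.28 - 0.19) * 300
    = 0.090 * 300
    = 27 mm


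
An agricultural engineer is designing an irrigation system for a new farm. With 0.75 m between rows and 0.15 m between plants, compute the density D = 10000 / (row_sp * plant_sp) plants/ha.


D = 10000 / (row_sp * plant_sp)
  = 10000 / (0.75 * 0.15)
  = 10000 / 0.1125
  = 88888.89 plants/ha


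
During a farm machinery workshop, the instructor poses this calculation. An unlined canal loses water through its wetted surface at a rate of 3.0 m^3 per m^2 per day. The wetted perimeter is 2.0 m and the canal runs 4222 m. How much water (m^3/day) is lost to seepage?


S = C * P * L
  = 3.0 * 2.0 * 4222
  = 25332 m^3/day


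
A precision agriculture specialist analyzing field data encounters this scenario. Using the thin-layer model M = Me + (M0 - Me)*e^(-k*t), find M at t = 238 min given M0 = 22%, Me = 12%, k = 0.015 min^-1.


M = Me + (M0 - Me) * e^(-k*t)
  = 12 + (22 - 12) * e^(-0.015*238)
  = 12 + 10 * e^(-3.570)
  = 12 + 10 * 0.02816
  = 12 + 0.2816
  = 12.28%


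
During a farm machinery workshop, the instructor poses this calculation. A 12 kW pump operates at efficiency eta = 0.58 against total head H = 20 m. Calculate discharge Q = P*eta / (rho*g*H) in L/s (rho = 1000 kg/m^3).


Q = (P * 1000 * eta) / (rho * g * H)
  = (12 * 1000 * 0.58) / (1000 * 9.81 * 20)
  = 6960 / 196200
  = 0.03547 m^3/s = 35.47 L/s


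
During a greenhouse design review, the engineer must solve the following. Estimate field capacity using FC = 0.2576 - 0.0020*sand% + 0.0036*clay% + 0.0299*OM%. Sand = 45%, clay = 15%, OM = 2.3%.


FC = 0.2576 - 0.0020*45 + 0.0036*15 + 0.0299*2.3
   = 0.2576 - 0.0900 + 0.0540 + 0.0688
   = 0.2904


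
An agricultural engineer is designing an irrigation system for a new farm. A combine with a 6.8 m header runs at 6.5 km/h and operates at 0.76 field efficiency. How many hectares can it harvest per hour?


C = w * v * eta_f / 10
  = 6.8 * 6.5 * 0.76 / 10
  = 33.59 / 10
  = 3.36 ha/h


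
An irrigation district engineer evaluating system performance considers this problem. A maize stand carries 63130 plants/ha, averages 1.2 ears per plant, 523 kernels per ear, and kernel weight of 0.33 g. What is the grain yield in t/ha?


Y = density * ears * kernels * kw
  = 63130 * 1.2 * 523 * 0.33 g/ha
  = 13074728.04 g/ha
  = 13074.73 kg/ha = 13.07 t/ha


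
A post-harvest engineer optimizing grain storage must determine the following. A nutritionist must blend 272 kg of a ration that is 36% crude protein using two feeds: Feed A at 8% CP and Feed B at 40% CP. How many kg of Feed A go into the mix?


parts_A = CP_b - target = 40 - 36 = 4
parts_B = target - CP_a = 36 - 8 = 28
total_parts = 4 + 28 = 32
Feed A = 272 * 4 / 32 = 34 kg
Feed B = 272 * 28 / 32 = 238 kg

34 kg


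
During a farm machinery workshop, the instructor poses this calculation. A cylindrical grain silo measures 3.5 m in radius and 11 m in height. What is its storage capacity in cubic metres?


V = pi * r^2 * h
  = pi * 3.5^2 * 11
  = pi * 12.25 * 11
  = 423.33 m^3


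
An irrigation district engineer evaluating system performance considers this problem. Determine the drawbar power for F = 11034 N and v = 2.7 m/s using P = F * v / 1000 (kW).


P = F * v / 1000
  = 11034 * 2.7 / 1000
  = 29791.80 / 1000
  = 29.79 kW


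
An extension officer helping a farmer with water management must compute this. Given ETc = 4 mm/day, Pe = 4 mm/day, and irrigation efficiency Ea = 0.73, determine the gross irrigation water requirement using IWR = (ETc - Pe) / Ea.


IWR = (ETc - Pe) / Ea
    = (4 - 4) / 0.73
    = 0 / 0.73
    = 0 mm/day


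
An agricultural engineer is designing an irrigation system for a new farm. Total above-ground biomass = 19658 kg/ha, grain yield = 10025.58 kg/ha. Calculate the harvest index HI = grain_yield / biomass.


HI = grain_yield / biomass
   = 10025.58 / 19658
   = 0.51


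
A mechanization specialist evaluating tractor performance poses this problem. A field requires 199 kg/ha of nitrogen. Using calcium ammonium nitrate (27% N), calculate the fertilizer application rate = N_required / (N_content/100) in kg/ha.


Rate = N_required / (N_content / 100)
     = 199 / (27 / 100)
     = 199 / 0.27
     = 737.04 kg/ha


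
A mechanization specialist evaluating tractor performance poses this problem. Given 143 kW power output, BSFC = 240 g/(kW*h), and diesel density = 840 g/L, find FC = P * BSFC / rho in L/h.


FC = P * BSFC / rho_fuel
   = 143 * 240 / 840
   = 34320 / 840
   = 40.86 L/h


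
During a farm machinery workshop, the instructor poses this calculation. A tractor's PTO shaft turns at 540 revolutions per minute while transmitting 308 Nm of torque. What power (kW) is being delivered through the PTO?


P = 2*pi*n*T / 60000
  = 2*pi * 540 * 308 / 60000
  = 1045019.38 / 60000
  = 17.42 kW


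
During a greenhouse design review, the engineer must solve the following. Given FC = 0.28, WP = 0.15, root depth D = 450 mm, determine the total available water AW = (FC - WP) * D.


AW = (FC - WP) * D
   = (0.28 - 0.15) * 450
   = 0.13 * 450
   = 58.50 mm


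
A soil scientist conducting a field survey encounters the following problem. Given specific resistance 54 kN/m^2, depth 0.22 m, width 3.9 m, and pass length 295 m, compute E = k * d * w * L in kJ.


E = k * d * w * L
  = 54 * 0.22 * 3.9 * 295
  = 13667.94 kJ


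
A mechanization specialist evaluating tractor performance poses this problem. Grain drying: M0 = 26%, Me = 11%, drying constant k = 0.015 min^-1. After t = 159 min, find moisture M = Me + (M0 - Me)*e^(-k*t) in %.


M = Me + (M0 - Me) * e^(-k*t)
  = 11 + (26 - 11) * e^(-0.015*159)
  = 11 + 15 * e^(-2.385)
  = 11 + 15 * 0.09209
  = 11 + 1.3813
  = 12.38%


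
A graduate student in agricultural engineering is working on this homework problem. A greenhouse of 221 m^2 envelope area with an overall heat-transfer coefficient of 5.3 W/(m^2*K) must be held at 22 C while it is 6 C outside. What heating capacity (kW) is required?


dT = 22 - (6) = 16 K
Q = U * A * dT
  = 5.3 * 221 * 16
  = 18740.80 W = 18.74 kW


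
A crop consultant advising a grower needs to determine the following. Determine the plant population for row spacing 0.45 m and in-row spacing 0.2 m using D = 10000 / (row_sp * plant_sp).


D = 10000 / (row_sp * plant_sp)
  = 10000 / (0.45 * 0.2)
  = 10000 / 0.0900
  = 111111.11 plants/ha


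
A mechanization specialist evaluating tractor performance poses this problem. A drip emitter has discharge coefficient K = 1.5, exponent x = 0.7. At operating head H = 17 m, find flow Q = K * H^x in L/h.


Q = K * H^x
  = 1.5 * 17^0.7
  = 1.5 * 7.2663
  = 10.90 L/h


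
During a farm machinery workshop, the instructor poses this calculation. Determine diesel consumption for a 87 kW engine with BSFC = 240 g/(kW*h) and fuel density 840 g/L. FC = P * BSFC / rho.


FC = P * BSFC / rho_fuel
   = 87 * 240 / 840
   = 20880 / 840
   = 24.86 L/h


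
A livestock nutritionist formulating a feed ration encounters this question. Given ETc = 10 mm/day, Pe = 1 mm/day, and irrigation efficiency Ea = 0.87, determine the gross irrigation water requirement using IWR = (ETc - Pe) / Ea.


IWR = (ETc - Pe) / Ea
    = (10 - 1) / 0.87
    = 9 / 0.87
    = 10.34 mm/day


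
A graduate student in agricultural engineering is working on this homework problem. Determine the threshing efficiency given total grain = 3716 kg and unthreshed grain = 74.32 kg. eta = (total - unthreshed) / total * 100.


eta = (total - unthreshed) / total * 100
    = (3716 - 74.32) / 3716 * 100
    = 3641.68 / 3716 * 100
    = 98%


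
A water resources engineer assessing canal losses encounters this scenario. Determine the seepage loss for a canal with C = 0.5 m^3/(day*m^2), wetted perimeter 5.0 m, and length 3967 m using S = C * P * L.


S = C * P * L
  = 0.5 * 5.0 * 3967
  = 9917.50 m^3/day


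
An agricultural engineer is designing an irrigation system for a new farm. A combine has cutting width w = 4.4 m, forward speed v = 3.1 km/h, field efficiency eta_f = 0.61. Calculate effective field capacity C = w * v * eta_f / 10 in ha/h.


C = w * v * eta_f / 10
  = 4.4 * 3.1 * 0.61 / 10
  = 8.32 / 10
  = 0.83 ha/h


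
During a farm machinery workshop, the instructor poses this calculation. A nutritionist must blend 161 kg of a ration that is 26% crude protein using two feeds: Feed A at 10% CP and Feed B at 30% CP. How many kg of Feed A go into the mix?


parts_A = CP_b - target = 30 - 26 = 4
parts_B = target - CP_a = 26 - 10 = 16
total_parts = 4 + 16 = 20
Feed A = 161 * 4 / 20 = 32.20 kg
Feed B = 161 * 16 / 20 = 128.80 kg

32.20 kg


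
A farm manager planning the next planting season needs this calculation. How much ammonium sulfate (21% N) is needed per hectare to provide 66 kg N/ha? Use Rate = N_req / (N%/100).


Rate = N_required / (N_content / 100)
     = 66 / (21 / 100)
     = 66 / 0.21
     = 314.29 kg/ha


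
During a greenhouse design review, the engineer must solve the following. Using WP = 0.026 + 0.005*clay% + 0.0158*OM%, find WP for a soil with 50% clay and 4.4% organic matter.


WP = 0.026 + 0.005*50 + 0.0158*4.4
   = 0.026 + 0.2500 + 0.0695
   = 0.3455


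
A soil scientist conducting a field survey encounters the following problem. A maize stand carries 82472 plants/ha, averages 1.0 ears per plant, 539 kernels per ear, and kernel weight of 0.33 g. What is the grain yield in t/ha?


Y = density * ears * kernels * kw
  = 82472 * 1.0 * 539 * 0.33 g/ha
  = 14669294.64 g/ha
  = 14669.29 kg/ha = 14.67 t/ha


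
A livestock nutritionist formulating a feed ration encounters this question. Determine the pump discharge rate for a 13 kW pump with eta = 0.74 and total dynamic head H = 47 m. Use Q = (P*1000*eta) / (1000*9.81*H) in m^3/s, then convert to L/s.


Q = (P * 1000 * eta) / (rho * g * H)
  = (13 * 1000 * 0.74) / (1000 * 9.81 * 47)
  = 9620 / 461070
  = 0.02086 m^3/s = 20.86 L/s


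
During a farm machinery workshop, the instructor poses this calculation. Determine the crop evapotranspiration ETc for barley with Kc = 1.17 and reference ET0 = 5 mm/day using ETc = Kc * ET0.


ETc = Kc * ET0
    = 1.17 * 5
    = 5.85 mm/day


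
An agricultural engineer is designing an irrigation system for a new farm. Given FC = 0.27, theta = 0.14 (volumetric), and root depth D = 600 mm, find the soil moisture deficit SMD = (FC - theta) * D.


SMD = (FC - theta) * D
    = (0.27 - 0.14) * 600
    = 0.130 * 600
    = 78 mm


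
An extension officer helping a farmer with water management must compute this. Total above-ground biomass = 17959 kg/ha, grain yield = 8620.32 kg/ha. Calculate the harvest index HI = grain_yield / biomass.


HI = grain_yield / biomass
   = 8620.32 / 17959
   = 0.48


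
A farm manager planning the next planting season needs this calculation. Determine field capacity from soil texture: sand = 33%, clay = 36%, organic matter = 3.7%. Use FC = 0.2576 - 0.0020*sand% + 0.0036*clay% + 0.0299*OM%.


FC = 0.2576 - 0.0020*33 + 0.0036*36 + 0.0299*3.7
   = 0.2576 - 0.0660 + 0.1296 + 0.1106
   = 0.4318


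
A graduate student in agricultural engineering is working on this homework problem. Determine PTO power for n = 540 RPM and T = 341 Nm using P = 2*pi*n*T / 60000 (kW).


P = 2*pi*n*T / 60000
  = 2*pi * 540 * 341 / 60000
  = 1156985.74 / 60000
  = 19.28 kW


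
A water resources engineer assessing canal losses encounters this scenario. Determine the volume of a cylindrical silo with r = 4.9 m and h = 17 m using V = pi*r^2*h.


V = pi * r^2 * h
  = pi * 4.9^2 * 17
  = pi * 24.01 * 17
  = 1282.30 m^3


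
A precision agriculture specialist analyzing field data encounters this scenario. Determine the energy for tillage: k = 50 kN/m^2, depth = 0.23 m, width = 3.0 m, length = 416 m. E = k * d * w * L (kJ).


E = k * d * w * L
  = 50 * 0.23 * 3.0 * 416
  = 14352 kJ


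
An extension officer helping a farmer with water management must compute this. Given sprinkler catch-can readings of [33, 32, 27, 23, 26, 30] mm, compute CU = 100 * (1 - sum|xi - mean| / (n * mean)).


xbar = 171 / 6 = 28.500
sum|xi - xbar| = 19
CU = 100 * (1 - 19 / (6 * 28.500))
   = 100 * (1 - 0.1111)
   = 88.89%


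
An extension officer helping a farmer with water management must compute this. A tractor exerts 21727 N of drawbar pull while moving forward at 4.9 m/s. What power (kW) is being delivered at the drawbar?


P = F * v / 1000
  = 21727 * 4.9 / 1000
  = 106462.30 / 1000
  = 106.46 kW


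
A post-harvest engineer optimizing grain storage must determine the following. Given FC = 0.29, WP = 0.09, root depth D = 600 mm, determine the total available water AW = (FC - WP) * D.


AW = (FC - WP) * D
   = (0.29 - 0.09) * 600
   = 0.20 * 600
   = 120 mm


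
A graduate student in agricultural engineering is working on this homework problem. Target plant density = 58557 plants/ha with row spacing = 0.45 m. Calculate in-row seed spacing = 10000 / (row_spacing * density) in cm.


spacing = 10000 / (row_sp * density)
        = 10000 / (0.45 * 58557)
        = 10000 / 26350.65
        = 0.37950 m = 37.95 cm


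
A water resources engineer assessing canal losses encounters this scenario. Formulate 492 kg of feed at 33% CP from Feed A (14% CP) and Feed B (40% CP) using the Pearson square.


parts_A = CP_b - target = 40 - 33 = 7
parts_B = target - CP_a = 33 - 14 = 19
total_parts = 7 + 19 = 26
Feed A = 492 * 7 / 26 = 132.46 kg
Feed B = 492 * 19 / 26 = 359.54 kg

132.46 kg


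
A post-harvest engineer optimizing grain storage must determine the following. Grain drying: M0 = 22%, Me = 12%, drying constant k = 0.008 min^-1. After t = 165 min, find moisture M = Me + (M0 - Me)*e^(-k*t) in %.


M = Me + (M0 - Me) * e^(-k*t)
  = 12 + (22 - 12) * e^(-0.008*165)
  = 12 + 10 * e^(-1.320)
  = 12 + 10 * 0.26714
  = 12 + 2.6714
  = 14.67%


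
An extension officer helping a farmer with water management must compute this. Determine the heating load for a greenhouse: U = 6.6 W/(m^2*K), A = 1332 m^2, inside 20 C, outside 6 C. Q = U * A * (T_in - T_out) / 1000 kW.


dT = 20 - (6) = 14 K
Q = U * A * dT
  = 6.6 * 1332 * 14
  = 123076.80 W = 123.08 kW


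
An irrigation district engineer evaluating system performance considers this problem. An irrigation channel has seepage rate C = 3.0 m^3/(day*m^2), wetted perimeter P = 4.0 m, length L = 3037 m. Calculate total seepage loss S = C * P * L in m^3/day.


S = C * P * L
  = 3.0 * 4.0 * 3037
  = 36444 m^3/day


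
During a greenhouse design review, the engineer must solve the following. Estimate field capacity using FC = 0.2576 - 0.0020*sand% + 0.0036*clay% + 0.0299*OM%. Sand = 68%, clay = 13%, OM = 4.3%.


FC = 0.2576 - 0.0020*68 + 0.0036*13 + 0.0299*4.3
   = 0.2576 - 0.1360 + 0.0468 + 0.1286
   = 0.2970


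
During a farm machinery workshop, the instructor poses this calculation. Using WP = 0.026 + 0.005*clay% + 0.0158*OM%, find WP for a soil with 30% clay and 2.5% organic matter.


WP = 0.026 + 0.005*30 + 0.0158*2.5
   = 0.026 + 0.1500 + 0.0395
   = 0.2155


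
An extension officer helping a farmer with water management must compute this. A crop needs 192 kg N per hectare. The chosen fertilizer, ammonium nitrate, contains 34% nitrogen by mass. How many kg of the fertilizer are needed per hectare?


Rate = N_required / (N_content / 100)
     = 192 / (34 / 100)
     = 192 / 0.34
     = 564.71 kg/ha


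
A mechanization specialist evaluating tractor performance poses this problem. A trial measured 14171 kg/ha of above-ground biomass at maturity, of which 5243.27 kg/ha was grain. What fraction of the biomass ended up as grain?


HI = grain_yield / biomass
   = 5243.27 / 14171
   = 0.37


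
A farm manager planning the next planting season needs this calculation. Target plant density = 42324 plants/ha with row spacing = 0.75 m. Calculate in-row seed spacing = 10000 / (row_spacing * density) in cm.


spacing = 10000 / (row_sp * density)
        = 10000 / (0.75 * 42324)
        = 10000 / 31743
        = 0.31503 m = 31.50 cm


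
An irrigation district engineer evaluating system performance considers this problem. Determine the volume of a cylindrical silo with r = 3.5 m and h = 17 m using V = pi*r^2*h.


V = pi * r^2 * h
  = pi * 3.5^2 * 17
  = pi * 12.25 * 17
  = 654.24 m^3


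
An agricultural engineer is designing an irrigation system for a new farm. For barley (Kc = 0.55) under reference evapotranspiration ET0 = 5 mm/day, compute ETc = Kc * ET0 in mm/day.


ETc = Kc * ET0
    = 0.55 * 5
    = 2.75 mm/day


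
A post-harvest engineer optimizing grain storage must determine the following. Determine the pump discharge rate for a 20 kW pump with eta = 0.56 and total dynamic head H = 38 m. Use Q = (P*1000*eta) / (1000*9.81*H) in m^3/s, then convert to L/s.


Q = (P * 1000 * eta) / (rho * g * H)
  = (20 * 1000 * 0.56) / (1000 * 9.81 * 38)
  = 11200 / 372780
  = 0.03004 m^3/s = 30.04 L/s


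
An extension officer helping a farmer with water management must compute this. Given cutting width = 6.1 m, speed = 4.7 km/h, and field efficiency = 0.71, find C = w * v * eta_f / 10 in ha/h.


C = w * v * eta_f / 10
  = 6.1 * 4.7 * 0.71 / 10
  = 20.36 / 10
  = 2.04 ha/h


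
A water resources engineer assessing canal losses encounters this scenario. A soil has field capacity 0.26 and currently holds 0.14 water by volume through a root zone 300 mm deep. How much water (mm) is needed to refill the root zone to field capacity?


SMD = (FC - theta) * D
    = (0.26 - 0.14) * 300
    = 0.120 * 300
    = 36 mm


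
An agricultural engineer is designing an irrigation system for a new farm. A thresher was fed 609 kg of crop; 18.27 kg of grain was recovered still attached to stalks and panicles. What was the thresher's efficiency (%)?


eta = (total - unthreshed) / total * 100
    = (609 - 18.27) / 609 * 100
    = 590.73 / 609 * 100
    = 97%


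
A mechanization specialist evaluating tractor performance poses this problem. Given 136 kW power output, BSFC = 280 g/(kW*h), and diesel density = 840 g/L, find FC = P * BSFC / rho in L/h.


FC = P * BSFC / rho_fuel
   = 136 * 280 / 840
   = 38080 / 840
   = 45.33 L/h


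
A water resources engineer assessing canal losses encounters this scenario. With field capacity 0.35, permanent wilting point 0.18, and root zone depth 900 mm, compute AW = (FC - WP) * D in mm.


AW = (FC - WP) * D
   = (0.35 - 0.18) * 900
   = 0.17 * 900
   = 153 mm


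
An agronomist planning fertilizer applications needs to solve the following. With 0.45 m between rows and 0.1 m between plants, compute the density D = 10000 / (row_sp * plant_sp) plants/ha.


D = 10000 / (row_sp * plant_sp)
  = 10000 / (0.45 * 0.1)
  = 10000 / 0.0450
  = 222222.22 plants/ha


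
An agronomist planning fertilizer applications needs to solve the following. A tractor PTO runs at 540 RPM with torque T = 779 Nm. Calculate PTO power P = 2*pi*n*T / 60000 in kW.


P = 2*pi*n*T / 60000
  = 2*pi * 540 * 779 / 60000
  = 2643084.73 / 60000
  = 44.05 kW


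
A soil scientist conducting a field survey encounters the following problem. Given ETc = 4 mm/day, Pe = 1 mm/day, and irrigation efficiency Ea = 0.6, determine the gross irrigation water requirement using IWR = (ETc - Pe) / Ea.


IWR = (ETc - Pe) / Ea
    = (4 - 1) / 0.6
    = 3 / 0.6
    = 5 mm/day


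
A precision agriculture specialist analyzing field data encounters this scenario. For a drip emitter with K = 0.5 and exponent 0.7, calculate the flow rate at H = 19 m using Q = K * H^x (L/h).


Q = K * H^x
  = 0.5 * 19^0.7
  = 0.5 * 7.8547
  = 3.93 L/h


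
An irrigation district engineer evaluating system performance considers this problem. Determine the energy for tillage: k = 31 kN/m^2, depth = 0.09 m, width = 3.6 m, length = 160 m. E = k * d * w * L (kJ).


E = k * d * w * L
  = 31 * 0.09 * 3.6 * 160
  = 1607.04 kJ


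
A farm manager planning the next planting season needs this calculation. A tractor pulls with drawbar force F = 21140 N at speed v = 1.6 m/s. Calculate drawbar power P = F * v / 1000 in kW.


P = F * v / 1000
  = 21140 * 1.6 / 1000
  = 33824 / 1000
  = 33.82 kW


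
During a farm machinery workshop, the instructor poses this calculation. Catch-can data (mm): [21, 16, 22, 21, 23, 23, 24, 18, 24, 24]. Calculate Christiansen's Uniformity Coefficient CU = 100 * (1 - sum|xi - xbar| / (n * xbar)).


xbar = 216 / 10 = 21.600
sum|xi - xbar| = 20.800
CU = 100 * (1 - 20.800 / (10 * 21.600))
   = 100 * (1 - 0.0963)
   = 90.37%


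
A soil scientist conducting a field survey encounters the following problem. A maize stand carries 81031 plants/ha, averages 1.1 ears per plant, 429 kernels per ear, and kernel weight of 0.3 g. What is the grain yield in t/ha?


Y = density * ears * kernels * kw
  = 81031 * 1.1 * 429 * 0.3 g/ha
  = 11471558.67 g/ha
  = 11471.56 kg/ha = 11.47 t/ha


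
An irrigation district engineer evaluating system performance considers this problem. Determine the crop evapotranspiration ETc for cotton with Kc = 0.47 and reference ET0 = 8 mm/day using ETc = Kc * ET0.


ETc = Kc * ET0
    = 0.47 * 8
    = 3.76 mm/day


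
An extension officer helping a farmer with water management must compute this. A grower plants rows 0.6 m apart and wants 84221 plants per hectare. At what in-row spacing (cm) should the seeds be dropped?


spacing = 10000 / (row_sp * density)
        = 10000 / (0.6 * 84221)
        = 10000 / 50532.60
        = 0.19789 m = 19.79 cm


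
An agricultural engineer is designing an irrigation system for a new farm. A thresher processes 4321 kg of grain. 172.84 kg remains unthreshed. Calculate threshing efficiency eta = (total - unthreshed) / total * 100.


eta = (total - unthreshed) / total * 100
    = (4321 - 172.84) / 4321 * 100
    = 4148.16 / 4321 * 100
    = 96%


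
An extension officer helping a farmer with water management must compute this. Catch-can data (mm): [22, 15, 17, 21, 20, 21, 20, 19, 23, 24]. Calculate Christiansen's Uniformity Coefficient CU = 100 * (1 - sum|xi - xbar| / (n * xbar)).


xbar = 202 / 10 = 20.200
sum|xi - xbar| = 20
CU = 100 * (1 - 20 / (10 * 20.200))
   = 100 * (1 - 0.0990)
   = 90.10%


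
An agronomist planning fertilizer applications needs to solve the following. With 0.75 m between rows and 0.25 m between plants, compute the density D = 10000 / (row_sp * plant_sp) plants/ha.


D = 10000 / (row_sp * plant_sp)
  = 10000 / (0.75 * 0.25)
  = 10000 / 0.1875
  = 53333.33 plants/ha


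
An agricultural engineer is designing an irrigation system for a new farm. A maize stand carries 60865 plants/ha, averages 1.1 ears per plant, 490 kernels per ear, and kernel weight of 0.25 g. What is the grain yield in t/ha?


Y = density * ears * kernels * kw
  = 60865 * 1.1 * 490 * 0.25 g/ha
  = 8201558.75 g/ha
  = 8201.56 kg/ha = 8.20 t/ha


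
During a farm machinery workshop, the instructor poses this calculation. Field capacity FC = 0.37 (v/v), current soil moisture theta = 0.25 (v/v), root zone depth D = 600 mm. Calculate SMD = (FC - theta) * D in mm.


SMD = (FC - theta) * D
    = (0.37 - 0.25) * 600
    = 0.120 * 600
    = 72 mm


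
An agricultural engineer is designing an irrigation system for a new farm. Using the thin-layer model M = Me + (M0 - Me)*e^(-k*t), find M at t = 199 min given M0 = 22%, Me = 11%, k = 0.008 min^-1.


M = Me + (M0 - Me) * e^(-k*t)
  = 11 + (22 - 11) * e^(-0.008*199)
  = 11 + 11 * e^(-1.592)
  = 11 + 11 * 0.20352
  = 11 + 2.2387
  = 13.24%


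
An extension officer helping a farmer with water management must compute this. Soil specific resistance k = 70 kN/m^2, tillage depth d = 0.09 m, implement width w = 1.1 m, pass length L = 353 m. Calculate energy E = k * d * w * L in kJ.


E = k * d * w * L
  = 70 * 0.09 * 1.1 * 353
  = 2446.29 kJ


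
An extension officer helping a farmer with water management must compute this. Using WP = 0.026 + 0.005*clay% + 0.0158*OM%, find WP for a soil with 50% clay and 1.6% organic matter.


WP = 0.026 + 0.005*50 + 0.0158*1.6
   = 0.026 + 0.2500 + 0.0253
   = 0.3013


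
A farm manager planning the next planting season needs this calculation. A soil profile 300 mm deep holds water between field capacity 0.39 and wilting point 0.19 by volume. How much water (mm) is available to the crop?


AW = (FC - WP) * D
   = (0.39 - 0.19) * 300
   = 0.20 * 300
   = 60 mm


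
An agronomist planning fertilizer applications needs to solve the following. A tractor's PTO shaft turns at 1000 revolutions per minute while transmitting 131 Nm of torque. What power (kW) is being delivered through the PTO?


P = 2*pi*n*T / 60000
  = 2*pi * 1000 * 131 / 60000
  = 823097.28 / 60000
  = 13.72 kW


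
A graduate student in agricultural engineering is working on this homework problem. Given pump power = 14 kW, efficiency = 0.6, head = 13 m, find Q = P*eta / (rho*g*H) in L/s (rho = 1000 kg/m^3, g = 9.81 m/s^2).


Q = (P * 1000 * eta) / (rho * g * H)
  = (14 * 1000 * 0.6) / (1000 * 9.81 * 13)
  = 8400 / 127530
  = 0.06587 m^3/s = 65.87 L/s


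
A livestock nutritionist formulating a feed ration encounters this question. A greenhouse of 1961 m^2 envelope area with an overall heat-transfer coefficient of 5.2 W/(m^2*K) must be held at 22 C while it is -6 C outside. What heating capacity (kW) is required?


dT = 22 - (-6) = 28 K
Q = U * A * dT
  = 5.2 * 1961 * 28
  = 285521.60 W = 285.52 kW


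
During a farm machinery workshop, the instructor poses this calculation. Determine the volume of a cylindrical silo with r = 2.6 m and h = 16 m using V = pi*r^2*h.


V = pi * r^2 * h
  = pi * 2.6^2 * 16
  = pi * 6.76 * 16
  = 339.79 m^3


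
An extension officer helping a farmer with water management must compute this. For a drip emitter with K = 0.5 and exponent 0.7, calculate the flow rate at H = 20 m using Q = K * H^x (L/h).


Q = K * H^x
  = 0.5 * 20^0.7
  = 0.5 * 8.1418
  = 4.07 L/h


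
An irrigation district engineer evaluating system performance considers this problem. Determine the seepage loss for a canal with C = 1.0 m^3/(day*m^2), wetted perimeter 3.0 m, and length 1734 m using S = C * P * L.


S = C * P * L
  = 1.0 * 3.0 * 1734
  = 5202 m^3/day


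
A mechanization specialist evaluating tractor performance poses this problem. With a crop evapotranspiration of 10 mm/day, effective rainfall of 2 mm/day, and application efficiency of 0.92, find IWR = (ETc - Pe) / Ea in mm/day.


IWR = (ETc - Pe) / Ea
    = (10 - 2) / 0.92
    = 8 / 0.92
    = 8.70 mm/day


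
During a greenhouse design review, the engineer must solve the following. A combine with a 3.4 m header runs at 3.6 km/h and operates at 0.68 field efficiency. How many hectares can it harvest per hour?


C = w * v * eta_f / 10
  = 3.4 * 3.6 * 0.68 / 10
  = 8.32 / 10
  = 0.83 ha/h


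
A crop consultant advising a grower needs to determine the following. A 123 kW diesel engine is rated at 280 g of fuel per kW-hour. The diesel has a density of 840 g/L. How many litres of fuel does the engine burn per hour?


FC = P * BSFC / rho_fuel
   = 123 * 280 / 840
   = 34440 / 840
   = 41 L/h


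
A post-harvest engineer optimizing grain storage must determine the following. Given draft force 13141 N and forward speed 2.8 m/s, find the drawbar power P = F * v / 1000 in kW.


P = F * v / 1000
  = 13141 * 2.8 / 1000
  = 36794.80 / 1000
  = 36.79 kW


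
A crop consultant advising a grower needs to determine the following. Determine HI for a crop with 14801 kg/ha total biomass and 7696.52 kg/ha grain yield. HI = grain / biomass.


HI = grain_yield / biomass
   = 7696.52 / 14801
   = 0.52


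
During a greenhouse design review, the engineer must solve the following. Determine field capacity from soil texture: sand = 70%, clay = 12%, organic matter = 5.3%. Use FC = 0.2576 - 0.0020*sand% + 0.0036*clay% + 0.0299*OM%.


FC = 0.2576 - 0.0020*70 + 0.0036*12 + 0.0299*5.3
   = 0.2576 - 0.1400 + 0.0432 + 0.1585
   = 0.3193


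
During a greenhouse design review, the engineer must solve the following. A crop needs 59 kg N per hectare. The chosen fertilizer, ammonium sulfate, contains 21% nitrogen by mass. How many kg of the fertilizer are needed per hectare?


Rate = N_required / (N_content / 100)
     = 59 / (21 / 100)
     = 59 / 0.21
     = 280.95 kg/ha


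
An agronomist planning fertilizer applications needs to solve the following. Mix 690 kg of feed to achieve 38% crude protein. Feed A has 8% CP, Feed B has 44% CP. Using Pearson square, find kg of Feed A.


parts_A = CP_b - target = 44 - 38 = 6
parts_B = target - CP_a = 38 - 8 = 30
total_parts = 6 + 30 = 36
Feed A = 690 * 6 / 36 = 115 kg
Feed B = 690 * 30 / 36 = 575 kg

115 kg


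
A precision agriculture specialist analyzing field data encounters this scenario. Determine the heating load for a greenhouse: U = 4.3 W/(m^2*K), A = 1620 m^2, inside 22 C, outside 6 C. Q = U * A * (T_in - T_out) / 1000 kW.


dT = 22 - (6) = 16 K
Q = U * A * dT
  = 4.3 * 1620 * 16
  = 111456 W = 111.46 kW


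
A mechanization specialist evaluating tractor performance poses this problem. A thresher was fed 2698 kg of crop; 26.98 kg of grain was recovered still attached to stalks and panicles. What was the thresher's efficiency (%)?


eta = (total - unthreshed) / total * 100
    = (2698 - 26.98) / 2698 * 100
    = 2671.02 / 2698 * 100
    = 99%


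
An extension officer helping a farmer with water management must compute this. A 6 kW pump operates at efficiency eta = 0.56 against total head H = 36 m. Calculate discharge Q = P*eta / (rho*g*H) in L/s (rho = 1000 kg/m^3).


Q = (P * 1000 * eta) / (rho * g * H)
  = (6 * 1000 * 0.56) / (1000 * 9.81 * 36)
  = 3360 / 353160
  = 0.00951 m^3/s = 9.51 L/s


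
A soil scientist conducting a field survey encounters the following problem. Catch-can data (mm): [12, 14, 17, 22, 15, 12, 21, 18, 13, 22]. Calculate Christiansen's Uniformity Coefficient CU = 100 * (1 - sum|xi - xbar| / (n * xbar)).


xbar = 166 / 10 = 16.600
sum|xi - xbar| = 34
CU = 100 * (1 - 34 / (10 * 16.600))
   = 100 * (1 - 0.2048)
   = 79.52%
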